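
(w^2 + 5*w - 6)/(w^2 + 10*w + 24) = (w - 1)/(w + 4)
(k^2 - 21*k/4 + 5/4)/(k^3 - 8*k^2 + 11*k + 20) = (k - 1/4)/(k^2 - 3*k - 4)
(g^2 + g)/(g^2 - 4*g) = (g + 1)/(g - 4)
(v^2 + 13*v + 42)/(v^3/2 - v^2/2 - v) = 2*(v^2 + 13*v + 42)/(v*(v^2 - v - 2))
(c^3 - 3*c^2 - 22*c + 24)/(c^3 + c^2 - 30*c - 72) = (c - 1)/(c + 3)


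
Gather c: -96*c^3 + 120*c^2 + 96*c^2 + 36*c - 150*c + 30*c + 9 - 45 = -96*c^3 + 216*c^2 - 84*c - 36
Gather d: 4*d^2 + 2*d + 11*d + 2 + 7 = 4*d^2 + 13*d + 9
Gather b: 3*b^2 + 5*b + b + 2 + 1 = 3*b^2 + 6*b + 3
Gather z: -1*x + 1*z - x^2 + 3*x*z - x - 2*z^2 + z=-x^2 - 2*x - 2*z^2 + z*(3*x + 2)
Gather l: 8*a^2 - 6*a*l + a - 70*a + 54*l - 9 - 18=8*a^2 - 69*a + l*(54 - 6*a) - 27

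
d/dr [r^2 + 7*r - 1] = 2*r + 7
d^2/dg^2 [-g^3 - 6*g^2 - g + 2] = -6*g - 12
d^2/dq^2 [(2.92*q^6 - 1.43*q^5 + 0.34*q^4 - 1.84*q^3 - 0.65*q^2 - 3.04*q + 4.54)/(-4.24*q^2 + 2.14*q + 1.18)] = (-629.935104*q^8 + 949.095168*q^7 + 9.44031999999987*q^6 - 385.61832*q^5 - 12.779016*q^4 + 182.449744*q^3 - 448.000128*q^2 + 353.795328*q - 100.55492)/(76.225024*q^6 - 115.416192*q^5 - 5.388192*q^4 + 54.440744*q^3 + 1.499544*q^2 - 8.939208*q - 1.643032)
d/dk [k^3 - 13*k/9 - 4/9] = 3*k^2 - 13/9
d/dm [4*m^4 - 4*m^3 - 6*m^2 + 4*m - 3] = 16*m^3 - 12*m^2 - 12*m + 4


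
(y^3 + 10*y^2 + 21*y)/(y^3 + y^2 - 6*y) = (y + 7)/(y - 2)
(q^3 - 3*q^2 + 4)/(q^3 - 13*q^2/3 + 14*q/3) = 3*(q^2 - q - 2)/(q*(3*q - 7))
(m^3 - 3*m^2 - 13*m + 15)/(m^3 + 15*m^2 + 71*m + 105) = (m^2 - 6*m + 5)/(m^2 + 12*m + 35)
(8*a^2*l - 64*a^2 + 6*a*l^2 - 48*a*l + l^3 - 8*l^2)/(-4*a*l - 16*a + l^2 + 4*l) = (-8*a^2*l + 64*a^2 - 6*a*l^2 + 48*a*l - l^3 + 8*l^2)/(4*a*l + 16*a - l^2 - 4*l)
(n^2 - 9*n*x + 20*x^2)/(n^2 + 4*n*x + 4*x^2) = (n^2 - 9*n*x + 20*x^2)/(n^2 + 4*n*x + 4*x^2)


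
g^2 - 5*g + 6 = (g - 3)*(g - 2)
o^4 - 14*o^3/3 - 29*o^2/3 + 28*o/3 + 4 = (o - 6)*(o - 1)*(o + 1/3)*(o + 2)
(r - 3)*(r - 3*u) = r^2 - 3*r*u - 3*r + 9*u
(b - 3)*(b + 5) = b^2 + 2*b - 15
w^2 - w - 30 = (w - 6)*(w + 5)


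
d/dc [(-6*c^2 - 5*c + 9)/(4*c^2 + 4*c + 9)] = (-4*c^2 - 180*c - 81)/(16*c^4 + 32*c^3 + 88*c^2 + 72*c + 81)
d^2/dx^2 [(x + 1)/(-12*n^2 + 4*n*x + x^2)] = 2*(4*(2*n + x)^2*(x + 1) - (4*n + 3*x + 1)*(-12*n^2 + 4*n*x + x^2))/(-12*n^2 + 4*n*x + x^2)^3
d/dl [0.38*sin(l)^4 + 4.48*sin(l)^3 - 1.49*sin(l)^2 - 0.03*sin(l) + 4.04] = (1.52*sin(l)^3 + 13.44*sin(l)^2 - 2.98*sin(l) - 0.03)*cos(l)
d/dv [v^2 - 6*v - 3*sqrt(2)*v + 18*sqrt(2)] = 2*v - 6 - 3*sqrt(2)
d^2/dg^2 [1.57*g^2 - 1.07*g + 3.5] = 3.14000000000000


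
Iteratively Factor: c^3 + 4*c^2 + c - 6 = (c + 3)*(c^2 + c - 2) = (c + 2)*(c + 3)*(c - 1)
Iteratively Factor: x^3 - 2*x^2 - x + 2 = (x + 1)*(x^2 - 3*x + 2) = (x - 1)*(x + 1)*(x - 2)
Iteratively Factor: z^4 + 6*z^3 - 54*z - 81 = (z + 3)*(z^3 + 3*z^2 - 9*z - 27) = (z - 3)*(z + 3)*(z^2 + 6*z + 9) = (z - 3)*(z + 3)^2*(z + 3)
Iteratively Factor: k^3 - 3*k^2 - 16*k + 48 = (k - 4)*(k^2 + k - 12) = (k - 4)*(k - 3)*(k + 4)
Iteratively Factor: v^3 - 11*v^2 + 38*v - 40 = (v - 5)*(v^2 - 6*v + 8) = (v - 5)*(v - 4)*(v - 2)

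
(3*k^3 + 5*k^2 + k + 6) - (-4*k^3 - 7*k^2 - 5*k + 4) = 7*k^3 + 12*k^2 + 6*k + 2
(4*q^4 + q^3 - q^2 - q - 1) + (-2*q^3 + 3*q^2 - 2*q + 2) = 4*q^4 - q^3 + 2*q^2 - 3*q + 1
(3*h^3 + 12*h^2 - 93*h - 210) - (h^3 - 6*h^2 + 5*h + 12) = 2*h^3 + 18*h^2 - 98*h - 222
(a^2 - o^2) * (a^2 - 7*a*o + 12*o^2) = a^4 - 7*a^3*o + 11*a^2*o^2 + 7*a*o^3 - 12*o^4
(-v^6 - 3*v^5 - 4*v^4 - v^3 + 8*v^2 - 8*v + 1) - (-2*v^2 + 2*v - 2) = -v^6 - 3*v^5 - 4*v^4 - v^3 + 10*v^2 - 10*v + 3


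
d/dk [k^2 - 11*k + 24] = 2*k - 11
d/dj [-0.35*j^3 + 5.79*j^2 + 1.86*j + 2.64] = -1.05*j^2 + 11.58*j + 1.86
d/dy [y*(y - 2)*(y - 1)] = 3*y^2 - 6*y + 2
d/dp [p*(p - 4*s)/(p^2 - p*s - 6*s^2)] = (-p*(p - 4*s)*(2*p - s) + 2*(-p + 2*s)*(-p^2 + p*s + 6*s^2))/(-p^2 + p*s + 6*s^2)^2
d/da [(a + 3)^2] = 2*a + 6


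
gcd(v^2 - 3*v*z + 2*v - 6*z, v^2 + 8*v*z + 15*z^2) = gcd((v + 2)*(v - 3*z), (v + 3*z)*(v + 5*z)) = 1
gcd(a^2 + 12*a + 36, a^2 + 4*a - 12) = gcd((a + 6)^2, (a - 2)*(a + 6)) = a + 6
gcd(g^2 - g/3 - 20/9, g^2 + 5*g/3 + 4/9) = g + 4/3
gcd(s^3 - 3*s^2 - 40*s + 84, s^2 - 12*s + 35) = s - 7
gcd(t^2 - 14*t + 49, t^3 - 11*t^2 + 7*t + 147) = t^2 - 14*t + 49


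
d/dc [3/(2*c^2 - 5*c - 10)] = 3*(5 - 4*c)/(-2*c^2 + 5*c + 10)^2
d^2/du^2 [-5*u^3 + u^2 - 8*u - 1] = 2 - 30*u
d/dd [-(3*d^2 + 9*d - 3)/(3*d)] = -1 - 1/d^2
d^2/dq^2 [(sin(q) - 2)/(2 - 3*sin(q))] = 4*(-3*sin(q)^2 - 2*sin(q) + 6)/(3*sin(q) - 2)^3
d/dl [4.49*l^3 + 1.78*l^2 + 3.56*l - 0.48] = 13.47*l^2 + 3.56*l + 3.56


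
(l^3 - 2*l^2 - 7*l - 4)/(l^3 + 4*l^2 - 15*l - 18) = (l^2 - 3*l - 4)/(l^2 + 3*l - 18)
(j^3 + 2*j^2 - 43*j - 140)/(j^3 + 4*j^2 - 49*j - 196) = (j + 5)/(j + 7)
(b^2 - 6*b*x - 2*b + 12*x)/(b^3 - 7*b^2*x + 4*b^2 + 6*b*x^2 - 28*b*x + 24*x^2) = (2 - b)/(-b^2 + b*x - 4*b + 4*x)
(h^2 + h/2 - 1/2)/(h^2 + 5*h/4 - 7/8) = 4*(h + 1)/(4*h + 7)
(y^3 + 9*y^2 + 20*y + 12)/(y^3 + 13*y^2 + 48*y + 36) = (y + 2)/(y + 6)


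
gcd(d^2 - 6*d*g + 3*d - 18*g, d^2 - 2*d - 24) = 1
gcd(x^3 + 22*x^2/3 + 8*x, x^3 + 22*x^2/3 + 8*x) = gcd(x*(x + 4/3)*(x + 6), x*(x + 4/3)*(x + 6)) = x^3 + 22*x^2/3 + 8*x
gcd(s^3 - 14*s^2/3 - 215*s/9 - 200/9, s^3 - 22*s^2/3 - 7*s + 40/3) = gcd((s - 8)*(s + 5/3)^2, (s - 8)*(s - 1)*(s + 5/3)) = s^2 - 19*s/3 - 40/3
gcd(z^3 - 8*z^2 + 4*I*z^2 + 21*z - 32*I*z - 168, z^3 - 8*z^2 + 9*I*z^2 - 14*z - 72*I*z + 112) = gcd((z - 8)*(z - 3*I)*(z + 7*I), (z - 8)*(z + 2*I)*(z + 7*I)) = z^2 + z*(-8 + 7*I) - 56*I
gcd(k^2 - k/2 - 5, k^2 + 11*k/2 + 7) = k + 2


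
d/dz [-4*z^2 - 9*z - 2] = -8*z - 9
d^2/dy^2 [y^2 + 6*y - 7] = 2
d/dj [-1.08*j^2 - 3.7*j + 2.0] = -2.16*j - 3.7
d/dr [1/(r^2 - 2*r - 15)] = 2*(1 - r)/(-r^2 + 2*r + 15)^2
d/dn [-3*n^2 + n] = 1 - 6*n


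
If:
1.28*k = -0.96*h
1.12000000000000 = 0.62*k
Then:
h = -2.41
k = 1.81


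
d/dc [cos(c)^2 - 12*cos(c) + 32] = 2*(6 - cos(c))*sin(c)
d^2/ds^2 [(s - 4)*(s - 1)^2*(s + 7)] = 12*s^2 + 6*s - 66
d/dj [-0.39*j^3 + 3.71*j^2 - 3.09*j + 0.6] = -1.17*j^2 + 7.42*j - 3.09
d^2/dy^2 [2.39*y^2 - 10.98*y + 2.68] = 4.78000000000000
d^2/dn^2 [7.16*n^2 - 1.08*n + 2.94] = 14.3200000000000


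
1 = 1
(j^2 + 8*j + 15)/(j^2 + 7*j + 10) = (j + 3)/(j + 2)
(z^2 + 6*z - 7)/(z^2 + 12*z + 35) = (z - 1)/(z + 5)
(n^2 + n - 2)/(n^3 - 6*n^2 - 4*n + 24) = (n - 1)/(n^2 - 8*n + 12)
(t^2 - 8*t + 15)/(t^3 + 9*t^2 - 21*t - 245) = (t - 3)/(t^2 + 14*t + 49)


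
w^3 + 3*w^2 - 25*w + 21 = (w - 3)*(w - 1)*(w + 7)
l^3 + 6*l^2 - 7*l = l*(l - 1)*(l + 7)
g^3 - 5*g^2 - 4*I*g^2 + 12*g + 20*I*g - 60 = (g - 5)*(g - 6*I)*(g + 2*I)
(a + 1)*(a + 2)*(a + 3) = a^3 + 6*a^2 + 11*a + 6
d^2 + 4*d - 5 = (d - 1)*(d + 5)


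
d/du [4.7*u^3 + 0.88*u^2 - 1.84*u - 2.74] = 14.1*u^2 + 1.76*u - 1.84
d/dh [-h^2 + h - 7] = 1 - 2*h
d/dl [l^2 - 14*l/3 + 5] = 2*l - 14/3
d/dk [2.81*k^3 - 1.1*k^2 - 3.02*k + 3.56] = 8.43*k^2 - 2.2*k - 3.02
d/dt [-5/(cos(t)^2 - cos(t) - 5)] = 5*(1 - 2*cos(t))*sin(t)/(sin(t)^2 + cos(t) + 4)^2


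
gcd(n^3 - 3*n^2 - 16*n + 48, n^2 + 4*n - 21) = n - 3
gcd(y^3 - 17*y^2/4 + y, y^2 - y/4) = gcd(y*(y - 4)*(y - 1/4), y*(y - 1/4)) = y^2 - y/4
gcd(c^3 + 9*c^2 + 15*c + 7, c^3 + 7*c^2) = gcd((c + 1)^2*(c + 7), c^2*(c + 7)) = c + 7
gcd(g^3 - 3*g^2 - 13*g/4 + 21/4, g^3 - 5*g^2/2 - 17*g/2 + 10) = g - 1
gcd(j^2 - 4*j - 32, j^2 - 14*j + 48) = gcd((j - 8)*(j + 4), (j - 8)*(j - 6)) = j - 8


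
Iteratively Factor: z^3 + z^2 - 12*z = (z + 4)*(z^2 - 3*z) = z*(z + 4)*(z - 3)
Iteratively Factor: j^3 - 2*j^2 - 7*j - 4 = (j - 4)*(j^2 + 2*j + 1) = (j - 4)*(j + 1)*(j + 1)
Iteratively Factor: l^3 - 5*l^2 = (l)*(l^2 - 5*l) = l^2*(l - 5)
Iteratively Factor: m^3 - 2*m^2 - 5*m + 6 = (m + 2)*(m^2 - 4*m + 3) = (m - 3)*(m + 2)*(m - 1)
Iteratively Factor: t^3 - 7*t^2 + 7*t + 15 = (t + 1)*(t^2 - 8*t + 15) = (t - 3)*(t + 1)*(t - 5)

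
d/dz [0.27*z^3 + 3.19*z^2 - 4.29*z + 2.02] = 0.81*z^2 + 6.38*z - 4.29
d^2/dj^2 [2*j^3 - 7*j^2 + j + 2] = 12*j - 14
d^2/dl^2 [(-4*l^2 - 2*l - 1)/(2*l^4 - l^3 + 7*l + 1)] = 6*(-16*l^8 - 8*l^7 - 4*l^6 + 120*l^5 + 30*l^4 - 10*l^3 + 7*l^2 - l - 13)/(8*l^12 - 12*l^11 + 6*l^10 + 83*l^9 - 72*l^8 + 9*l^7 + 297*l^6 - 63*l^5 - 36*l^4 + 340*l^3 + 147*l^2 + 21*l + 1)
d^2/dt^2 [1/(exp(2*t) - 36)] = 4*(exp(2*t) + 36)*exp(2*t)/(exp(2*t) - 36)^3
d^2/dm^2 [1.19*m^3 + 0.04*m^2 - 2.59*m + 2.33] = 7.14*m + 0.08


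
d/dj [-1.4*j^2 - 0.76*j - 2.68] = -2.8*j - 0.76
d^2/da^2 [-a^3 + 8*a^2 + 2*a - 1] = 16 - 6*a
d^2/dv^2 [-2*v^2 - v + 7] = -4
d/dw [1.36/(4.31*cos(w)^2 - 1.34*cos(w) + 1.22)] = (11.7232*cos(w) - 1.8224)*sin(w)/(4.31*cos(w)^2 - 1.34*cos(w) + 1.22)^2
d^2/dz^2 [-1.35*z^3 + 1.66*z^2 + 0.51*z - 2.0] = 3.32 - 8.1*z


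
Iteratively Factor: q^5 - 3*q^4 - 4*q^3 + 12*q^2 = (q - 2)*(q^4 - q^3 - 6*q^2) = (q - 2)*(q + 2)*(q^3 - 3*q^2) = q*(q - 2)*(q + 2)*(q^2 - 3*q) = q^2*(q - 2)*(q + 2)*(q - 3)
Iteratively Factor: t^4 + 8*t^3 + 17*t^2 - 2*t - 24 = (t + 4)*(t^3 + 4*t^2 + t - 6) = (t + 2)*(t + 4)*(t^2 + 2*t - 3) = (t - 1)*(t + 2)*(t + 4)*(t + 3)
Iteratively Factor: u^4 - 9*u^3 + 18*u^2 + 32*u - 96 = (u + 2)*(u^3 - 11*u^2 + 40*u - 48) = (u - 4)*(u + 2)*(u^2 - 7*u + 12) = (u - 4)*(u - 3)*(u + 2)*(u - 4)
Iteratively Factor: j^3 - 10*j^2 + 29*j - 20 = (j - 5)*(j^2 - 5*j + 4) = (j - 5)*(j - 1)*(j - 4)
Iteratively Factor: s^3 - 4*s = (s + 2)*(s^2 - 2*s) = (s - 2)*(s + 2)*(s)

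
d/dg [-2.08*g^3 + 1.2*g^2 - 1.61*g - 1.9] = -6.24*g^2 + 2.4*g - 1.61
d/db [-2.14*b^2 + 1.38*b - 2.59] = 1.38 - 4.28*b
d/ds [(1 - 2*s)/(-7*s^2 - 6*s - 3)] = 2*(-7*s^2 + 7*s + 6)/(49*s^4 + 84*s^3 + 78*s^2 + 36*s + 9)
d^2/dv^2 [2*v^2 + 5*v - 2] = 4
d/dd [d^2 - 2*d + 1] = 2*d - 2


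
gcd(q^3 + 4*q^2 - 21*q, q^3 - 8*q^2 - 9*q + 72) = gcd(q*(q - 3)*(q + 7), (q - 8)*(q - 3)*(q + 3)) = q - 3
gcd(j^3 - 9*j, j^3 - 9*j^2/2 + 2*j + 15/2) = j - 3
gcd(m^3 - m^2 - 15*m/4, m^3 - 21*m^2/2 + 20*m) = m^2 - 5*m/2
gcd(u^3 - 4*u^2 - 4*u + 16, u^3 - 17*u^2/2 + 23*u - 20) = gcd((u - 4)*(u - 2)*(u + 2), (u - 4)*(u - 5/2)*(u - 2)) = u^2 - 6*u + 8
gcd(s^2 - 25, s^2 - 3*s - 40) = s + 5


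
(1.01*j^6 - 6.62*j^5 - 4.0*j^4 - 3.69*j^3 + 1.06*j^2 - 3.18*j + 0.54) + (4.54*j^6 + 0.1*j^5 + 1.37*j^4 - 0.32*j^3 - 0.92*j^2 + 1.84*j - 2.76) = 5.55*j^6 - 6.52*j^5 - 2.63*j^4 - 4.01*j^3 + 0.14*j^2 - 1.34*j - 2.22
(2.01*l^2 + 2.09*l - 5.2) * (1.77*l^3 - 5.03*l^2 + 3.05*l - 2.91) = 3.5577*l^5 - 6.411*l^4 - 13.5862*l^3 + 26.6814*l^2 - 21.9419*l + 15.132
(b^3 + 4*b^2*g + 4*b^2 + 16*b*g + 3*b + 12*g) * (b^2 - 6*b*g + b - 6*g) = b^5 - 2*b^4*g + 5*b^4 - 24*b^3*g^2 - 10*b^3*g + 7*b^3 - 120*b^2*g^2 - 14*b^2*g + 3*b^2 - 168*b*g^2 - 6*b*g - 72*g^2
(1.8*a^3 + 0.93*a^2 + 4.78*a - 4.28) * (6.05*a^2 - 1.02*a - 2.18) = 10.89*a^5 + 3.7905*a^4 + 24.0464*a^3 - 32.797*a^2 - 6.0548*a + 9.3304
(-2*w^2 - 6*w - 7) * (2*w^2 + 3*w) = -4*w^4 - 18*w^3 - 32*w^2 - 21*w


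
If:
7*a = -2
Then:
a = -2/7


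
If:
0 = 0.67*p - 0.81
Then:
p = 1.21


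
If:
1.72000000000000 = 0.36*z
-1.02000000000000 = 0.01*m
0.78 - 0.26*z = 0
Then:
No Solution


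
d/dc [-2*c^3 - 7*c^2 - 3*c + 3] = -6*c^2 - 14*c - 3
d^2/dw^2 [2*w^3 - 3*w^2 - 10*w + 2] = 12*w - 6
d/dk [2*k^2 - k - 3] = 4*k - 1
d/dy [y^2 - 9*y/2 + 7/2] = 2*y - 9/2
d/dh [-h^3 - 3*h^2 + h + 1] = -3*h^2 - 6*h + 1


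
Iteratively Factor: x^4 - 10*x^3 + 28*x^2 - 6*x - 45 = (x - 3)*(x^3 - 7*x^2 + 7*x + 15) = (x - 5)*(x - 3)*(x^2 - 2*x - 3) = (x - 5)*(x - 3)^2*(x + 1)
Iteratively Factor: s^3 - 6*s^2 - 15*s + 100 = (s - 5)*(s^2 - s - 20) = (s - 5)^2*(s + 4)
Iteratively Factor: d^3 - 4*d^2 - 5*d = (d + 1)*(d^2 - 5*d) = (d - 5)*(d + 1)*(d)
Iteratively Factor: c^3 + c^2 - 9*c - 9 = (c + 3)*(c^2 - 2*c - 3) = (c + 1)*(c + 3)*(c - 3)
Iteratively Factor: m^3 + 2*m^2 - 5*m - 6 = (m - 2)*(m^2 + 4*m + 3) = (m - 2)*(m + 3)*(m + 1)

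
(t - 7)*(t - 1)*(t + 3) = t^3 - 5*t^2 - 17*t + 21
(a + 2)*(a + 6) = a^2 + 8*a + 12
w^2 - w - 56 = (w - 8)*(w + 7)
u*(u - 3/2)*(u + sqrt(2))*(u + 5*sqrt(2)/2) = u^4 - 3*u^3/2 + 7*sqrt(2)*u^3/2 - 21*sqrt(2)*u^2/4 + 5*u^2 - 15*u/2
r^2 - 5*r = r*(r - 5)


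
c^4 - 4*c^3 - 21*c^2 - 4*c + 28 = (c - 7)*(c - 1)*(c + 2)^2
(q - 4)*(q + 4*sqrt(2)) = q^2 - 4*q + 4*sqrt(2)*q - 16*sqrt(2)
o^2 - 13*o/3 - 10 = (o - 6)*(o + 5/3)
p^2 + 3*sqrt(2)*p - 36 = (p - 3*sqrt(2))*(p + 6*sqrt(2))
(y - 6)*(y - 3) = y^2 - 9*y + 18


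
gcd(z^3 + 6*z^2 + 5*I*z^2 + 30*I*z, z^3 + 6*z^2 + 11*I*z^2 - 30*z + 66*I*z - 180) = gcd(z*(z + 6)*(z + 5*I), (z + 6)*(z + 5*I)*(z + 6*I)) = z^2 + z*(6 + 5*I) + 30*I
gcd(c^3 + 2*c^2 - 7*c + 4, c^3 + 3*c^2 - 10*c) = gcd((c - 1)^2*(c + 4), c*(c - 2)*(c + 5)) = 1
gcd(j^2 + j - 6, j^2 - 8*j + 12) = j - 2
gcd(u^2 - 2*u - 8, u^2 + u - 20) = u - 4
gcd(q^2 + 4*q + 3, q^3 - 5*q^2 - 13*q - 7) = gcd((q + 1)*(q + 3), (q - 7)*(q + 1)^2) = q + 1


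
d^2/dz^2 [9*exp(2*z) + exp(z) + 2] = (36*exp(z) + 1)*exp(z)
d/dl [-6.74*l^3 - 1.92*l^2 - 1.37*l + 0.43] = -20.22*l^2 - 3.84*l - 1.37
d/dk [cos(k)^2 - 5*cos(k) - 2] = (5 - 2*cos(k))*sin(k)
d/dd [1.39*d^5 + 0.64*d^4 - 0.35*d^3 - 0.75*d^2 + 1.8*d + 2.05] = 6.95*d^4 + 2.56*d^3 - 1.05*d^2 - 1.5*d + 1.8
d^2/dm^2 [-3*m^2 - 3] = -6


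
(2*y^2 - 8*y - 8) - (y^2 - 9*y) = y^2 + y - 8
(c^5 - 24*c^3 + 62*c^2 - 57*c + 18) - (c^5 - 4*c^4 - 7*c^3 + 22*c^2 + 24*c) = 4*c^4 - 17*c^3 + 40*c^2 - 81*c + 18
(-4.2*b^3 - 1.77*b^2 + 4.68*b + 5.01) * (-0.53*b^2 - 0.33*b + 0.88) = 2.226*b^5 + 2.3241*b^4 - 5.5923*b^3 - 5.7573*b^2 + 2.4651*b + 4.4088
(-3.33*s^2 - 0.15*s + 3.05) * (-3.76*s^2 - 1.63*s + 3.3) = 12.5208*s^4 + 5.9919*s^3 - 22.2125*s^2 - 5.4665*s + 10.065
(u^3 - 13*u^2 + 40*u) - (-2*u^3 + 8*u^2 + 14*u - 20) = 3*u^3 - 21*u^2 + 26*u + 20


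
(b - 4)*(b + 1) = b^2 - 3*b - 4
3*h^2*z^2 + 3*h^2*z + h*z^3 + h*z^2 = z*(3*h + z)*(h*z + h)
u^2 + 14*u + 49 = (u + 7)^2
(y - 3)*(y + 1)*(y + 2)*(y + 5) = y^4 + 5*y^3 - 7*y^2 - 41*y - 30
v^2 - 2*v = v*(v - 2)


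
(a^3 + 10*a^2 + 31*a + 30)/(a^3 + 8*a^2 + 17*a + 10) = (a + 3)/(a + 1)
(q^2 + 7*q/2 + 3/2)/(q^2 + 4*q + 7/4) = 2*(q + 3)/(2*q + 7)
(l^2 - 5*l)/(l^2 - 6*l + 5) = l/(l - 1)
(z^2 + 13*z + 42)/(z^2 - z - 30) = (z^2 + 13*z + 42)/(z^2 - z - 30)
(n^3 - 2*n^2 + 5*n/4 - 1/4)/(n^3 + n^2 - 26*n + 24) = (n^2 - n + 1/4)/(n^2 + 2*n - 24)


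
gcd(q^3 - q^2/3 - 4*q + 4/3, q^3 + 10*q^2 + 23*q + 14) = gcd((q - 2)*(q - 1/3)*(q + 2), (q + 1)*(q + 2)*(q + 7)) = q + 2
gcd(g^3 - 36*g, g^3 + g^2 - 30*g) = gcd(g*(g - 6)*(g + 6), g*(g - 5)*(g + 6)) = g^2 + 6*g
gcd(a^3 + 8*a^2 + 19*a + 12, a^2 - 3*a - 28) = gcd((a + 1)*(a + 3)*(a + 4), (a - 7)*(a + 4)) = a + 4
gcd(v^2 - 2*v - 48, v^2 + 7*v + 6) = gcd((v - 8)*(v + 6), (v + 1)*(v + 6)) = v + 6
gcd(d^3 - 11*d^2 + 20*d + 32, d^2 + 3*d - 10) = 1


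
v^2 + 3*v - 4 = (v - 1)*(v + 4)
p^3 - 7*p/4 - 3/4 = (p - 3/2)*(p + 1/2)*(p + 1)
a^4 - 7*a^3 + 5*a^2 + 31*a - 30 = (a - 5)*(a - 3)*(a - 1)*(a + 2)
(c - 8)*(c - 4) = c^2 - 12*c + 32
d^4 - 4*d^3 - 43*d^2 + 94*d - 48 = (d - 8)*(d - 1)^2*(d + 6)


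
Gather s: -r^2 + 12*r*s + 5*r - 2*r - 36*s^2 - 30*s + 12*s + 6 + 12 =-r^2 + 3*r - 36*s^2 + s*(12*r - 18) + 18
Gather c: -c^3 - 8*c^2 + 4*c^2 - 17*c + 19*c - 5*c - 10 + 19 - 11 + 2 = -c^3 - 4*c^2 - 3*c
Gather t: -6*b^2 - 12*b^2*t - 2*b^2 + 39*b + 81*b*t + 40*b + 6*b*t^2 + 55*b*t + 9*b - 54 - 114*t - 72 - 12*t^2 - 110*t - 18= -8*b^2 + 88*b + t^2*(6*b - 12) + t*(-12*b^2 + 136*b - 224) - 144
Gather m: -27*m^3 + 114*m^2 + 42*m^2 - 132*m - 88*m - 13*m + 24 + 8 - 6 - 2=-27*m^3 + 156*m^2 - 233*m + 24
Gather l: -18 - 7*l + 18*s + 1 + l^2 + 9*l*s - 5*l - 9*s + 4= l^2 + l*(9*s - 12) + 9*s - 13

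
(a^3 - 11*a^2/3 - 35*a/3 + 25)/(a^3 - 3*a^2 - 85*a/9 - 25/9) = 3*(3*a^2 + 4*a - 15)/(9*a^2 + 18*a + 5)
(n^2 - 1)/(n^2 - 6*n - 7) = (n - 1)/(n - 7)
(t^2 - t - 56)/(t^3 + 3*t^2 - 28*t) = (t - 8)/(t*(t - 4))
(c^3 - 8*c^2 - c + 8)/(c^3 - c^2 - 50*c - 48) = (c - 1)/(c + 6)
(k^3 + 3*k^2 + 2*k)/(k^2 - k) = (k^2 + 3*k + 2)/(k - 1)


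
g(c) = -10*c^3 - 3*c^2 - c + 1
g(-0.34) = 1.39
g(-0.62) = 2.85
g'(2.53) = -208.21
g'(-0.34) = -2.43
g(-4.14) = 663.30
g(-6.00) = 2059.00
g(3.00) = -299.00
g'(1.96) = -128.01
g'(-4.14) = -490.35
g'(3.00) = -289.00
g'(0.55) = -13.38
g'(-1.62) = -70.01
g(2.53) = -182.68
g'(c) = -30*c^2 - 6*c - 1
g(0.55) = -2.12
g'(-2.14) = -125.55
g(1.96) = -87.78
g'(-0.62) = -8.81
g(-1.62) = 37.26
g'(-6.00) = -1045.00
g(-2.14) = 87.40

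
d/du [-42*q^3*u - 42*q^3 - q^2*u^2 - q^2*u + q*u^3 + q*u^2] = q*(-42*q^2 - 2*q*u - q + 3*u^2 + 2*u)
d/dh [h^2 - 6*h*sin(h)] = -6*h*cos(h) + 2*h - 6*sin(h)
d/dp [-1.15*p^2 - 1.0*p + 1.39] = -2.3*p - 1.0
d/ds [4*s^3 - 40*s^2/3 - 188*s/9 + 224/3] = 12*s^2 - 80*s/3 - 188/9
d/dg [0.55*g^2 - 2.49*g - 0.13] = 1.1*g - 2.49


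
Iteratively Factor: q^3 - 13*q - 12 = (q + 3)*(q^2 - 3*q - 4) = (q + 1)*(q + 3)*(q - 4)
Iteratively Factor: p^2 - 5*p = (p)*(p - 5)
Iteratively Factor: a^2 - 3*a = (a)*(a - 3)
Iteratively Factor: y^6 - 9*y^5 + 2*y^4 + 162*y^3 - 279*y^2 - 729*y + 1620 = (y + 3)*(y^5 - 12*y^4 + 38*y^3 + 48*y^2 - 423*y + 540) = (y - 4)*(y + 3)*(y^4 - 8*y^3 + 6*y^2 + 72*y - 135) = (y - 4)*(y - 3)*(y + 3)*(y^3 - 5*y^2 - 9*y + 45) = (y - 5)*(y - 4)*(y - 3)*(y + 3)*(y^2 - 9) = (y - 5)*(y - 4)*(y - 3)*(y + 3)^2*(y - 3)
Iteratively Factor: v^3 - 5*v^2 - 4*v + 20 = (v - 2)*(v^2 - 3*v - 10) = (v - 2)*(v + 2)*(v - 5)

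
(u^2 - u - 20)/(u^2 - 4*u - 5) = (u + 4)/(u + 1)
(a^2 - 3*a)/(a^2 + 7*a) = (a - 3)/(a + 7)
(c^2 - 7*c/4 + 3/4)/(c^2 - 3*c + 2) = (c - 3/4)/(c - 2)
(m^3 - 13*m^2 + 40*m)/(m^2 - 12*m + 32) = m*(m - 5)/(m - 4)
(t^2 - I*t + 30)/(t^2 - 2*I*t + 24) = (t + 5*I)/(t + 4*I)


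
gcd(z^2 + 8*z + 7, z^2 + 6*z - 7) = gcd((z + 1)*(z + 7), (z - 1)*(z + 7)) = z + 7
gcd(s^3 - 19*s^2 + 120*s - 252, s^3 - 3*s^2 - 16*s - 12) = s - 6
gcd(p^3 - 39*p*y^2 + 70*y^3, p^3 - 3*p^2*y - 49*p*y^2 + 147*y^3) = p + 7*y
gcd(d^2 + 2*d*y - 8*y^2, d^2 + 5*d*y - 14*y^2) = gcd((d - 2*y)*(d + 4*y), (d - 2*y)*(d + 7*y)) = -d + 2*y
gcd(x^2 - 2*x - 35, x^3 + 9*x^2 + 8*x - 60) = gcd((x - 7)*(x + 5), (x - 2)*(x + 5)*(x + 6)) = x + 5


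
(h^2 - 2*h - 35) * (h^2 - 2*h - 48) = h^4 - 4*h^3 - 79*h^2 + 166*h + 1680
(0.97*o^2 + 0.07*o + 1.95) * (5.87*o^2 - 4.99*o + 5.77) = 5.6939*o^4 - 4.4294*o^3 + 16.6941*o^2 - 9.3266*o + 11.2515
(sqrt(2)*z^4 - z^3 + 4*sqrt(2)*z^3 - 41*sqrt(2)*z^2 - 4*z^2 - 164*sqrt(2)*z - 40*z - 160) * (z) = sqrt(2)*z^5 - z^4 + 4*sqrt(2)*z^4 - 41*sqrt(2)*z^3 - 4*z^3 - 164*sqrt(2)*z^2 - 40*z^2 - 160*z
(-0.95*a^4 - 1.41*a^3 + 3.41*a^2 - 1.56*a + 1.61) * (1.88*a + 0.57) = -1.786*a^5 - 3.1923*a^4 + 5.6071*a^3 - 0.9891*a^2 + 2.1376*a + 0.9177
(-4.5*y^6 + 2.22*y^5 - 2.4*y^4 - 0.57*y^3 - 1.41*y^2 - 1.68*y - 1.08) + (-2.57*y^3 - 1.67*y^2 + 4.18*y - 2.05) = -4.5*y^6 + 2.22*y^5 - 2.4*y^4 - 3.14*y^3 - 3.08*y^2 + 2.5*y - 3.13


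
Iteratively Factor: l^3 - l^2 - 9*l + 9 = (l - 3)*(l^2 + 2*l - 3) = (l - 3)*(l - 1)*(l + 3)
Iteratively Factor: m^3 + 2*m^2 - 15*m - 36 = (m + 3)*(m^2 - m - 12) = (m + 3)^2*(m - 4)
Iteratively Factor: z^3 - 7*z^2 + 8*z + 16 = (z - 4)*(z^2 - 3*z - 4) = (z - 4)*(z + 1)*(z - 4)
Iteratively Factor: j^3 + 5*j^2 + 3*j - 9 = (j + 3)*(j^2 + 2*j - 3) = (j + 3)^2*(j - 1)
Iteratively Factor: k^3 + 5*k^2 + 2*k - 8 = (k - 1)*(k^2 + 6*k + 8) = (k - 1)*(k + 4)*(k + 2)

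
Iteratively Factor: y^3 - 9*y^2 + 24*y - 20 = (y - 5)*(y^2 - 4*y + 4) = (y - 5)*(y - 2)*(y - 2)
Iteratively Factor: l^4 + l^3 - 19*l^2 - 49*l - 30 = (l + 2)*(l^3 - l^2 - 17*l - 15) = (l + 2)*(l + 3)*(l^2 - 4*l - 5) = (l - 5)*(l + 2)*(l + 3)*(l + 1)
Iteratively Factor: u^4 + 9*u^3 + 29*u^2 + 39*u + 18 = (u + 2)*(u^3 + 7*u^2 + 15*u + 9) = (u + 2)*(u + 3)*(u^2 + 4*u + 3) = (u + 1)*(u + 2)*(u + 3)*(u + 3)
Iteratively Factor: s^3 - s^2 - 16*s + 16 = (s + 4)*(s^2 - 5*s + 4) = (s - 4)*(s + 4)*(s - 1)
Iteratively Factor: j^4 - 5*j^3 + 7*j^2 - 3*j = (j - 3)*(j^3 - 2*j^2 + j) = (j - 3)*(j - 1)*(j^2 - j) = (j - 3)*(j - 1)^2*(j)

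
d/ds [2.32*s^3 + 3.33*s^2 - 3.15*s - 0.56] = 6.96*s^2 + 6.66*s - 3.15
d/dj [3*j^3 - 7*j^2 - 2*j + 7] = 9*j^2 - 14*j - 2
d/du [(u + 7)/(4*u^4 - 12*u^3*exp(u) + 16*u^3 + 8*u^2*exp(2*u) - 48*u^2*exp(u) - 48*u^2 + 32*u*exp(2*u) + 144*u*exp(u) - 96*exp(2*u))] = (u^4 - 3*u^3*exp(u) + 4*u^3 + 2*u^2*exp(2*u) - 12*u^2*exp(u) - 12*u^2 + 8*u*exp(2*u) + 36*u*exp(u) - (u + 7)*(-3*u^3*exp(u) + 4*u^3 + 4*u^2*exp(2*u) - 21*u^2*exp(u) + 12*u^2 + 20*u*exp(2*u) + 12*u*exp(u) - 24*u - 40*exp(2*u) + 36*exp(u)) - 24*exp(2*u))/(4*(u^4 - 3*u^3*exp(u) + 4*u^3 + 2*u^2*exp(2*u) - 12*u^2*exp(u) - 12*u^2 + 8*u*exp(2*u) + 36*u*exp(u) - 24*exp(2*u))^2)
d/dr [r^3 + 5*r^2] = r*(3*r + 10)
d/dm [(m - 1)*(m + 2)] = 2*m + 1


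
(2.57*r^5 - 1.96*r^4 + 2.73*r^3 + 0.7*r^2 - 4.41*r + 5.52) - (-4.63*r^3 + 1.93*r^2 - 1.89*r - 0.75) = 2.57*r^5 - 1.96*r^4 + 7.36*r^3 - 1.23*r^2 - 2.52*r + 6.27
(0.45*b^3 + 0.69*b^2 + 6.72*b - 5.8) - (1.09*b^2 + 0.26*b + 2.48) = 0.45*b^3 - 0.4*b^2 + 6.46*b - 8.28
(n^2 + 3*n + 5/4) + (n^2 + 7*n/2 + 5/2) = 2*n^2 + 13*n/2 + 15/4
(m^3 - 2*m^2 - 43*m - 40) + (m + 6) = m^3 - 2*m^2 - 42*m - 34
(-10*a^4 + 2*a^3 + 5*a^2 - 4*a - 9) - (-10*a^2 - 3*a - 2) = -10*a^4 + 2*a^3 + 15*a^2 - a - 7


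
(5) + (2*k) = 2*k + 5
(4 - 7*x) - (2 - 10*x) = 3*x + 2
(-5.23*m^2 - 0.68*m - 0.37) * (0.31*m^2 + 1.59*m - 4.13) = -1.6213*m^4 - 8.5265*m^3 + 20.404*m^2 + 2.2201*m + 1.5281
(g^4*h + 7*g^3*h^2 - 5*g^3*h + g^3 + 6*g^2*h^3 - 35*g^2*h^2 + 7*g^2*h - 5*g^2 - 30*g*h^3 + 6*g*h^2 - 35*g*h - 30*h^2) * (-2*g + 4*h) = -2*g^5*h - 10*g^4*h^2 + 10*g^4*h - 2*g^4 + 16*g^3*h^3 + 50*g^3*h^2 - 10*g^3*h + 10*g^3 + 24*g^2*h^4 - 80*g^2*h^3 + 16*g^2*h^2 + 50*g^2*h - 120*g*h^4 + 24*g*h^3 - 80*g*h^2 - 120*h^3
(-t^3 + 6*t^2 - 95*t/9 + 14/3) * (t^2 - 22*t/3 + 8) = -t^5 + 40*t^4/3 - 563*t^3/9 + 3512*t^2/27 - 356*t/3 + 112/3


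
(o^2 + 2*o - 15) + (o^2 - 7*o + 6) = 2*o^2 - 5*o - 9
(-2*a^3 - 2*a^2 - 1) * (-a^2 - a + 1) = 2*a^5 + 4*a^4 - a^2 + a - 1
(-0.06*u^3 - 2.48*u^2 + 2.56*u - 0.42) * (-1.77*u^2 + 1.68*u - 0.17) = 0.1062*u^5 + 4.2888*u^4 - 8.6874*u^3 + 5.4658*u^2 - 1.1408*u + 0.0714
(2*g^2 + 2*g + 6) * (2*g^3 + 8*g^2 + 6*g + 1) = 4*g^5 + 20*g^4 + 40*g^3 + 62*g^2 + 38*g + 6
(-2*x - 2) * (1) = -2*x - 2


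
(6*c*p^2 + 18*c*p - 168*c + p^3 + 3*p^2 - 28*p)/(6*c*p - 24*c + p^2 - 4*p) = p + 7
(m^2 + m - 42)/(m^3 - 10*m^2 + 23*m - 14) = (m^2 + m - 42)/(m^3 - 10*m^2 + 23*m - 14)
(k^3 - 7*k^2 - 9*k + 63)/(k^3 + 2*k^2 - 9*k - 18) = (k - 7)/(k + 2)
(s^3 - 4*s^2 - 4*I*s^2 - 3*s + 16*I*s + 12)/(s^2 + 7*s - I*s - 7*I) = (s^2 - s*(4 + 3*I) + 12*I)/(s + 7)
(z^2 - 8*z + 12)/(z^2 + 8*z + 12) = (z^2 - 8*z + 12)/(z^2 + 8*z + 12)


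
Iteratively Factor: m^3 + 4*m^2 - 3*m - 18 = (m + 3)*(m^2 + m - 6) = (m - 2)*(m + 3)*(m + 3)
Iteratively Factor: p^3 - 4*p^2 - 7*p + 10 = (p - 5)*(p^2 + p - 2) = (p - 5)*(p + 2)*(p - 1)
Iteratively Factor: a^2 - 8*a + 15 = (a - 3)*(a - 5)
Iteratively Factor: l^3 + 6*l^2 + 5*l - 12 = (l - 1)*(l^2 + 7*l + 12) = (l - 1)*(l + 3)*(l + 4)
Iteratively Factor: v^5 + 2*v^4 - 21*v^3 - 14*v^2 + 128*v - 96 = (v - 3)*(v^4 + 5*v^3 - 6*v^2 - 32*v + 32) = (v - 3)*(v + 4)*(v^3 + v^2 - 10*v + 8) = (v - 3)*(v + 4)^2*(v^2 - 3*v + 2) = (v - 3)*(v - 2)*(v + 4)^2*(v - 1)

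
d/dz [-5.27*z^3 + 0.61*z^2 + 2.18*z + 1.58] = -15.81*z^2 + 1.22*z + 2.18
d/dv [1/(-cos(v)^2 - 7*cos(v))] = -(2*cos(v) + 7)*sin(v)/((cos(v) + 7)^2*cos(v)^2)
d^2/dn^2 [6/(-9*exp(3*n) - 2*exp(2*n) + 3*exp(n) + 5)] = 6*(-2*(27*exp(2*n) + 4*exp(n) - 3)^2*exp(n) + (81*exp(2*n) + 8*exp(n) - 3)*(9*exp(3*n) + 2*exp(2*n) - 3*exp(n) - 5))*exp(n)/(9*exp(3*n) + 2*exp(2*n) - 3*exp(n) - 5)^3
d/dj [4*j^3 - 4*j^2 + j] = 12*j^2 - 8*j + 1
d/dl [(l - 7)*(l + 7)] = 2*l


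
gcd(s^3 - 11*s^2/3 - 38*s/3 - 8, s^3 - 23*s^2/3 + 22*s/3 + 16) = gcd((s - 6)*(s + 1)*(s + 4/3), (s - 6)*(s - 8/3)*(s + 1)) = s^2 - 5*s - 6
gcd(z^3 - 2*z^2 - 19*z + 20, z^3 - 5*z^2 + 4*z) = z - 1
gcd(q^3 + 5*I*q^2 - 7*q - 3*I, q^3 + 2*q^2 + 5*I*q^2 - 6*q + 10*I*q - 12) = q + 3*I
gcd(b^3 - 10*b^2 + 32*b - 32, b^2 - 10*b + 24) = b - 4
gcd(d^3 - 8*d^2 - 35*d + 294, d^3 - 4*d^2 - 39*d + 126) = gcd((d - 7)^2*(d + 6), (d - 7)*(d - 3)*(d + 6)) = d^2 - d - 42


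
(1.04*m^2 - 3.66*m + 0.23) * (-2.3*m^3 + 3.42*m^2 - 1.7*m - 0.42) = -2.392*m^5 + 11.9748*m^4 - 14.8142*m^3 + 6.5718*m^2 + 1.1462*m - 0.0966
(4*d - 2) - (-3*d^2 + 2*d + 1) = 3*d^2 + 2*d - 3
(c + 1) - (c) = 1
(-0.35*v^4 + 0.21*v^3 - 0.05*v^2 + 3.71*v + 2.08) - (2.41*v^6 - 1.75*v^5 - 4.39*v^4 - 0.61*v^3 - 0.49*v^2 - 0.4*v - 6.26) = -2.41*v^6 + 1.75*v^5 + 4.04*v^4 + 0.82*v^3 + 0.44*v^2 + 4.11*v + 8.34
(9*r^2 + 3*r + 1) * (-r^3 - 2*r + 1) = -9*r^5 - 3*r^4 - 19*r^3 + 3*r^2 + r + 1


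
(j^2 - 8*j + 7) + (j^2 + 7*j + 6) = 2*j^2 - j + 13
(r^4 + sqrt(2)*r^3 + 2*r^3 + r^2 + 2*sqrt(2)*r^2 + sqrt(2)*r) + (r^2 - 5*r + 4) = r^4 + sqrt(2)*r^3 + 2*r^3 + 2*r^2 + 2*sqrt(2)*r^2 - 5*r + sqrt(2)*r + 4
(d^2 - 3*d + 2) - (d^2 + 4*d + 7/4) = 1/4 - 7*d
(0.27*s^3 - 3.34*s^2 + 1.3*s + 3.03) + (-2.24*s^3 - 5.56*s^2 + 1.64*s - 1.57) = -1.97*s^3 - 8.9*s^2 + 2.94*s + 1.46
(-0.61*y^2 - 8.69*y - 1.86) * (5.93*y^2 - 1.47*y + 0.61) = -3.6173*y^4 - 50.635*y^3 + 1.3724*y^2 - 2.5667*y - 1.1346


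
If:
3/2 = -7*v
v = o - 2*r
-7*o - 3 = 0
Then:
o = -3/7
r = -3/28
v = -3/14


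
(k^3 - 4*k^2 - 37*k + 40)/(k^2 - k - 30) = (k^2 - 9*k + 8)/(k - 6)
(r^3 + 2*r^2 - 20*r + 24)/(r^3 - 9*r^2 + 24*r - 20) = (r + 6)/(r - 5)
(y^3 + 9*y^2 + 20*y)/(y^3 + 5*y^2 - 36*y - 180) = y*(y + 4)/(y^2 - 36)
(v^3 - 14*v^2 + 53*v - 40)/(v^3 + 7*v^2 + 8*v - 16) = (v^2 - 13*v + 40)/(v^2 + 8*v + 16)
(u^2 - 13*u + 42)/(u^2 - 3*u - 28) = (u - 6)/(u + 4)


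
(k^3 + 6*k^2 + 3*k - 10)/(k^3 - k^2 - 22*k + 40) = (k^2 + k - 2)/(k^2 - 6*k + 8)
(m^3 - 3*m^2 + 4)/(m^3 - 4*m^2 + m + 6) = (m - 2)/(m - 3)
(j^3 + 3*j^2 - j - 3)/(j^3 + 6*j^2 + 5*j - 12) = (j + 1)/(j + 4)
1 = 1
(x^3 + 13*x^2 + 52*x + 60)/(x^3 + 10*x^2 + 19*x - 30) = (x + 2)/(x - 1)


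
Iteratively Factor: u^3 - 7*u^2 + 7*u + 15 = (u - 3)*(u^2 - 4*u - 5) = (u - 5)*(u - 3)*(u + 1)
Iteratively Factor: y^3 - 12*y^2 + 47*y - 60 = (y - 3)*(y^2 - 9*y + 20) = (y - 5)*(y - 3)*(y - 4)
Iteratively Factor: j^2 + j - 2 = (j + 2)*(j - 1)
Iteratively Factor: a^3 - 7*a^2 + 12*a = (a)*(a^2 - 7*a + 12) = a*(a - 3)*(a - 4)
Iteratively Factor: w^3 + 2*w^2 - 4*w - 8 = (w + 2)*(w^2 - 4) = (w + 2)^2*(w - 2)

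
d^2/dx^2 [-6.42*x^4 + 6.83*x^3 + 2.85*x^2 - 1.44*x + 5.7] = -77.04*x^2 + 40.98*x + 5.7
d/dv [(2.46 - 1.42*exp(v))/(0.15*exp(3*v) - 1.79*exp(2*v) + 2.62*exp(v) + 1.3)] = (0.426*exp(3*v) - 3.6488*exp(2*v) + 8.8068*exp(v) - 8.2912)*exp(v)/(0.0225*exp(6*v) - 0.537*exp(5*v) + 3.9901*exp(4*v) - 8.9896*exp(3*v) + 2.2104*exp(2*v) + 6.812*exp(v) + 1.69)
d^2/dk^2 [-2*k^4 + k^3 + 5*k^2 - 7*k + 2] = -24*k^2 + 6*k + 10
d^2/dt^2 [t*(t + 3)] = 2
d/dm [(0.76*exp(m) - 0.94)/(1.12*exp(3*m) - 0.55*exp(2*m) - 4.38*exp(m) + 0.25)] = (-1.7024*exp(3*m) + 3.5764*exp(2*m) - 1.034*exp(m) - 3.9272)*exp(m)/(1.2544*exp(6*m) - 1.232*exp(5*m) - 9.5087*exp(4*m) + 5.378*exp(3*m) + 18.9094*exp(2*m) - 2.19*exp(m) + 0.0625)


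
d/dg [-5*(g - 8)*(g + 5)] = 15 - 10*g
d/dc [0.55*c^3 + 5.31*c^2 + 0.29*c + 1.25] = 1.65*c^2 + 10.62*c + 0.29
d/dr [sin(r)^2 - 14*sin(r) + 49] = 2*(sin(r) - 7)*cos(r)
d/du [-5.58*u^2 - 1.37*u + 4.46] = -11.16*u - 1.37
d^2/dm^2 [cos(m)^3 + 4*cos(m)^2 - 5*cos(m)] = 17*cos(m)/4 - 8*cos(2*m) - 9*cos(3*m)/4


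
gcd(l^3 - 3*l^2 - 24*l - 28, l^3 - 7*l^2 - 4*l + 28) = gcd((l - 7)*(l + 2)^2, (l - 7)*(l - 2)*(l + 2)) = l^2 - 5*l - 14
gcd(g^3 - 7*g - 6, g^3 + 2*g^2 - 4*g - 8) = g + 2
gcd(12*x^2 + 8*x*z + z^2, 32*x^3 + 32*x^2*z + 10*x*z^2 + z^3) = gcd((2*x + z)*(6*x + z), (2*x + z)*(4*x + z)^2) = 2*x + z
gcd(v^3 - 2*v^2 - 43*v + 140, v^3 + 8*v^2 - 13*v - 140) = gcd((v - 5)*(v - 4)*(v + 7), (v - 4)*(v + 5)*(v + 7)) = v^2 + 3*v - 28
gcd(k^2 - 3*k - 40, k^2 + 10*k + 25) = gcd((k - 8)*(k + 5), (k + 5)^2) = k + 5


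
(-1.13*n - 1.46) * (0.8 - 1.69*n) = 1.9097*n^2 + 1.5634*n - 1.168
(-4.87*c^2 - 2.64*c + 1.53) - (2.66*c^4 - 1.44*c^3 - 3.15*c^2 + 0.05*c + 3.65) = -2.66*c^4 + 1.44*c^3 - 1.72*c^2 - 2.69*c - 2.12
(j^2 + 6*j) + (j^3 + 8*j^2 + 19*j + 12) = j^3 + 9*j^2 + 25*j + 12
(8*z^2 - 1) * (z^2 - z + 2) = 8*z^4 - 8*z^3 + 15*z^2 + z - 2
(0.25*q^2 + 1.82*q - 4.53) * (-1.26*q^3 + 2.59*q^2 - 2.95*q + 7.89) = -0.315*q^5 - 1.6457*q^4 + 9.6841*q^3 - 15.1292*q^2 + 27.7233*q - 35.7417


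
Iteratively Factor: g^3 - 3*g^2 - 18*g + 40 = (g - 2)*(g^2 - g - 20) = (g - 5)*(g - 2)*(g + 4)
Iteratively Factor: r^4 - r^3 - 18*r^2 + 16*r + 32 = (r - 4)*(r^3 + 3*r^2 - 6*r - 8) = (r - 4)*(r + 1)*(r^2 + 2*r - 8) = (r - 4)*(r - 2)*(r + 1)*(r + 4)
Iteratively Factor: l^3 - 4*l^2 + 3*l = (l)*(l^2 - 4*l + 3) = l*(l - 1)*(l - 3)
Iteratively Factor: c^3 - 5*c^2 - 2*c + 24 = (c - 3)*(c^2 - 2*c - 8) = (c - 4)*(c - 3)*(c + 2)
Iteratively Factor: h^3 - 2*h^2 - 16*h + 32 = (h - 2)*(h^2 - 16) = (h - 2)*(h + 4)*(h - 4)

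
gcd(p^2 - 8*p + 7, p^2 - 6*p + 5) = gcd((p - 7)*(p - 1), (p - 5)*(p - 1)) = p - 1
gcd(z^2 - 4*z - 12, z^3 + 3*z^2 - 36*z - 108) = z - 6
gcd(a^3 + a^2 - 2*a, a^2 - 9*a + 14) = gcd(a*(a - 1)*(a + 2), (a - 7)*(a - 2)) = 1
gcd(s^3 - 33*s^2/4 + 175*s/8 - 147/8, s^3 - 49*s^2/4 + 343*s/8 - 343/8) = s^2 - 21*s/4 + 49/8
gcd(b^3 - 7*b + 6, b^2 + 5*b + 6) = b + 3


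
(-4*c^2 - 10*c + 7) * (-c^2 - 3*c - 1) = 4*c^4 + 22*c^3 + 27*c^2 - 11*c - 7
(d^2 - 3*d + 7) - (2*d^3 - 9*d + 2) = -2*d^3 + d^2 + 6*d + 5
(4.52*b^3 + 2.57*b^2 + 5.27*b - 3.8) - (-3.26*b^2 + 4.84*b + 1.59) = 4.52*b^3 + 5.83*b^2 + 0.43*b - 5.39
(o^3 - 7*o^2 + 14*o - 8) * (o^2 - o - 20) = o^5 - 8*o^4 + o^3 + 118*o^2 - 272*o + 160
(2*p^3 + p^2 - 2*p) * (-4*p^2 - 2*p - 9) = -8*p^5 - 8*p^4 - 12*p^3 - 5*p^2 + 18*p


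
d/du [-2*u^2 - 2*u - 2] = -4*u - 2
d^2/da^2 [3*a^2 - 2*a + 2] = 6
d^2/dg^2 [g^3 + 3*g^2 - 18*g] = 6*g + 6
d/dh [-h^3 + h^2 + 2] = h*(2 - 3*h)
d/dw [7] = 0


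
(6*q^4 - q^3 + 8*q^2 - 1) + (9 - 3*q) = 6*q^4 - q^3 + 8*q^2 - 3*q + 8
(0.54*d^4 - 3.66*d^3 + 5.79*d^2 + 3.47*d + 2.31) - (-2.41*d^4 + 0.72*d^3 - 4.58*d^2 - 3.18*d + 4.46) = 2.95*d^4 - 4.38*d^3 + 10.37*d^2 + 6.65*d - 2.15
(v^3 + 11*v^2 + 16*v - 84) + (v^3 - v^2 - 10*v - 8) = 2*v^3 + 10*v^2 + 6*v - 92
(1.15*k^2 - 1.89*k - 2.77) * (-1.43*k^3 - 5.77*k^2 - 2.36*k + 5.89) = -1.6445*k^5 - 3.9328*k^4 + 12.1524*k^3 + 27.2168*k^2 - 4.5949*k - 16.3153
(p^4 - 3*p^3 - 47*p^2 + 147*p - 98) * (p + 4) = p^5 + p^4 - 59*p^3 - 41*p^2 + 490*p - 392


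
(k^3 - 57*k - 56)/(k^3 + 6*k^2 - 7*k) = (k^2 - 7*k - 8)/(k*(k - 1))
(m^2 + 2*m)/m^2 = (m + 2)/m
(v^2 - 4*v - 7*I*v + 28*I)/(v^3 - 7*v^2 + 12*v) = (v - 7*I)/(v*(v - 3))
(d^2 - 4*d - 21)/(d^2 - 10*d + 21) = (d + 3)/(d - 3)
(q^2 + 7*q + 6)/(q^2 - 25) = (q^2 + 7*q + 6)/(q^2 - 25)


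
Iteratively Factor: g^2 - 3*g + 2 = (g - 2)*(g - 1)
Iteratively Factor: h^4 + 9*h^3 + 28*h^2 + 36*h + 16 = (h + 4)*(h^3 + 5*h^2 + 8*h + 4) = (h + 2)*(h + 4)*(h^2 + 3*h + 2) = (h + 2)^2*(h + 4)*(h + 1)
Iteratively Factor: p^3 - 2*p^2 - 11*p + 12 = (p + 3)*(p^2 - 5*p + 4) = (p - 1)*(p + 3)*(p - 4)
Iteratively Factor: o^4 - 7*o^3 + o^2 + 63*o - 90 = (o + 3)*(o^3 - 10*o^2 + 31*o - 30) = (o - 5)*(o + 3)*(o^2 - 5*o + 6) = (o - 5)*(o - 2)*(o + 3)*(o - 3)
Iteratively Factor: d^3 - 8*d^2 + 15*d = (d)*(d^2 - 8*d + 15) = d*(d - 3)*(d - 5)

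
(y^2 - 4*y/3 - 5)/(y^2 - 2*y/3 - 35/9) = 3*(y - 3)/(3*y - 7)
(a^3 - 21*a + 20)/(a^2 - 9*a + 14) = (a^3 - 21*a + 20)/(a^2 - 9*a + 14)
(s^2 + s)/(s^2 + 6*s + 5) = s/(s + 5)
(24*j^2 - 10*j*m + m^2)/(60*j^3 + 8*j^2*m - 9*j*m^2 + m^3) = (4*j - m)/(10*j^2 + 3*j*m - m^2)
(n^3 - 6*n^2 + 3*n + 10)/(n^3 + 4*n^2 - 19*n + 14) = (n^2 - 4*n - 5)/(n^2 + 6*n - 7)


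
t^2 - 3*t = t*(t - 3)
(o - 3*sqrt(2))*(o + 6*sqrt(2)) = o^2 + 3*sqrt(2)*o - 36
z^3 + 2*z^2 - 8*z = z*(z - 2)*(z + 4)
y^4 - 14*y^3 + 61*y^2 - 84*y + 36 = (y - 6)^2*(y - 1)^2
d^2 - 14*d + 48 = (d - 8)*(d - 6)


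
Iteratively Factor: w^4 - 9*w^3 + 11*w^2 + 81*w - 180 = (w + 3)*(w^3 - 12*w^2 + 47*w - 60) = (w - 3)*(w + 3)*(w^2 - 9*w + 20) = (w - 5)*(w - 3)*(w + 3)*(w - 4)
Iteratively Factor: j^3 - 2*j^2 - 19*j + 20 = (j - 1)*(j^2 - j - 20) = (j - 1)*(j + 4)*(j - 5)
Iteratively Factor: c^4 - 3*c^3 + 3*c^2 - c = (c - 1)*(c^3 - 2*c^2 + c) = (c - 1)^2*(c^2 - c) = c*(c - 1)^2*(c - 1)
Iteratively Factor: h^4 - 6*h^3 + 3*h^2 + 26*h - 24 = (h + 2)*(h^3 - 8*h^2 + 19*h - 12) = (h - 4)*(h + 2)*(h^2 - 4*h + 3) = (h - 4)*(h - 1)*(h + 2)*(h - 3)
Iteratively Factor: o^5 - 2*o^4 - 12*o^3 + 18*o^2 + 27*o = (o + 1)*(o^4 - 3*o^3 - 9*o^2 + 27*o) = o*(o + 1)*(o^3 - 3*o^2 - 9*o + 27) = o*(o + 1)*(o + 3)*(o^2 - 6*o + 9) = o*(o - 3)*(o + 1)*(o + 3)*(o - 3)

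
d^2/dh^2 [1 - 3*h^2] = -6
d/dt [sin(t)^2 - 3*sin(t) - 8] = (2*sin(t) - 3)*cos(t)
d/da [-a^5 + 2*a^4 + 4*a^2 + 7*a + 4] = -5*a^4 + 8*a^3 + 8*a + 7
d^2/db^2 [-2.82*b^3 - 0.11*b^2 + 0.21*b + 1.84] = -16.92*b - 0.22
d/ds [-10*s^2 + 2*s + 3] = 2 - 20*s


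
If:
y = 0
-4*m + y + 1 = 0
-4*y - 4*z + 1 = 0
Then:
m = 1/4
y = 0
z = 1/4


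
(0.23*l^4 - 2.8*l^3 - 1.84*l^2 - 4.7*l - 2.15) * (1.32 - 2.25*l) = -0.5175*l^5 + 6.6036*l^4 + 0.444000000000001*l^3 + 8.1462*l^2 - 1.3665*l - 2.838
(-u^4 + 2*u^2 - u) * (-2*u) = 2*u^5 - 4*u^3 + 2*u^2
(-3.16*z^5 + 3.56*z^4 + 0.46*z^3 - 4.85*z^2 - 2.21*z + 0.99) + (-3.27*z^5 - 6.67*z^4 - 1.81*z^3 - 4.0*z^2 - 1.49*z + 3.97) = -6.43*z^5 - 3.11*z^4 - 1.35*z^3 - 8.85*z^2 - 3.7*z + 4.96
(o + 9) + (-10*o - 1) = 8 - 9*o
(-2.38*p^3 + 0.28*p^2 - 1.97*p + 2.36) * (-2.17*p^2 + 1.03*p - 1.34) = 5.1646*p^5 - 3.059*p^4 + 7.7525*p^3 - 7.5255*p^2 + 5.0706*p - 3.1624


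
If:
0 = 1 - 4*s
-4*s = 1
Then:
No Solution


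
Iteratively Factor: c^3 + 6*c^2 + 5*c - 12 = (c + 3)*(c^2 + 3*c - 4) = (c + 3)*(c + 4)*(c - 1)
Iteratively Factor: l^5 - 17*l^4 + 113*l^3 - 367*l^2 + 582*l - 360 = (l - 3)*(l^4 - 14*l^3 + 71*l^2 - 154*l + 120) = (l - 3)*(l - 2)*(l^3 - 12*l^2 + 47*l - 60) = (l - 4)*(l - 3)*(l - 2)*(l^2 - 8*l + 15) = (l - 5)*(l - 4)*(l - 3)*(l - 2)*(l - 3)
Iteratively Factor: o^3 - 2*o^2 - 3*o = (o - 3)*(o^2 + o) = (o - 3)*(o + 1)*(o)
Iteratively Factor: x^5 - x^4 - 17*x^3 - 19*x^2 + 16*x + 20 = (x - 1)*(x^4 - 17*x^2 - 36*x - 20) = (x - 1)*(x + 2)*(x^3 - 2*x^2 - 13*x - 10) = (x - 5)*(x - 1)*(x + 2)*(x^2 + 3*x + 2) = (x - 5)*(x - 1)*(x + 2)^2*(x + 1)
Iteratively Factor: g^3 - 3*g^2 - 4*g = (g + 1)*(g^2 - 4*g) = g*(g + 1)*(g - 4)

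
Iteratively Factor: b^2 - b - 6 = (b + 2)*(b - 3)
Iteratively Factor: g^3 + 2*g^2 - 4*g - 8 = (g + 2)*(g^2 - 4) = (g + 2)^2*(g - 2)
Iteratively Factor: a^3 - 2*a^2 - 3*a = (a - 3)*(a^2 + a) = (a - 3)*(a + 1)*(a)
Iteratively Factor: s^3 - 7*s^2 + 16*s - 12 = (s - 2)*(s^2 - 5*s + 6) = (s - 3)*(s - 2)*(s - 2)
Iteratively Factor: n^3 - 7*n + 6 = (n - 2)*(n^2 + 2*n - 3) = (n - 2)*(n - 1)*(n + 3)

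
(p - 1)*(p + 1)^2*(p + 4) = p^4 + 5*p^3 + 3*p^2 - 5*p - 4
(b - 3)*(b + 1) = b^2 - 2*b - 3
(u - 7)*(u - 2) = u^2 - 9*u + 14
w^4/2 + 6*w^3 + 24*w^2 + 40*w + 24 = (w/2 + 1)*(w + 2)^2*(w + 6)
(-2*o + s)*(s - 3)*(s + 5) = -2*o*s^2 - 4*o*s + 30*o + s^3 + 2*s^2 - 15*s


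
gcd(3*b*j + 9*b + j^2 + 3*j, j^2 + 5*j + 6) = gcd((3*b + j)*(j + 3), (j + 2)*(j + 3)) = j + 3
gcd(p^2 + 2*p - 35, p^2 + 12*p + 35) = p + 7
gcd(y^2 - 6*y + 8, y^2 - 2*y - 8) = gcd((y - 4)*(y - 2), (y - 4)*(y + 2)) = y - 4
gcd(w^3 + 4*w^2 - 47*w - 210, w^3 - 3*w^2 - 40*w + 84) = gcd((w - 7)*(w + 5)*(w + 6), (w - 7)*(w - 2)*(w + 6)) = w^2 - w - 42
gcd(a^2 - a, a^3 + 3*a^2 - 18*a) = a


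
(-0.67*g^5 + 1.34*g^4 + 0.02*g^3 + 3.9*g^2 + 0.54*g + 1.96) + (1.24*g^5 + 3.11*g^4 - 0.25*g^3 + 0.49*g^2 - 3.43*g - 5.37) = 0.57*g^5 + 4.45*g^4 - 0.23*g^3 + 4.39*g^2 - 2.89*g - 3.41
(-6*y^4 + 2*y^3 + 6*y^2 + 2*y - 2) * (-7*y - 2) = 42*y^5 - 2*y^4 - 46*y^3 - 26*y^2 + 10*y + 4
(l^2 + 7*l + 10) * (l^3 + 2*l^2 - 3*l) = l^5 + 9*l^4 + 21*l^3 - l^2 - 30*l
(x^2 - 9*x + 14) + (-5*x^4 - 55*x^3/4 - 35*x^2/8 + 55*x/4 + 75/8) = -5*x^4 - 55*x^3/4 - 27*x^2/8 + 19*x/4 + 187/8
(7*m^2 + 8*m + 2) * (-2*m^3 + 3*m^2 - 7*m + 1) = -14*m^5 + 5*m^4 - 29*m^3 - 43*m^2 - 6*m + 2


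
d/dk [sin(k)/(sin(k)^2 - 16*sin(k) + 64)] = -(sin(k) + 8)*cos(k)/(sin(k) - 8)^3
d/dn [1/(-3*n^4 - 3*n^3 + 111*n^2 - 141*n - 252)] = (4*n^3 + 3*n^2 - 74*n + 47)/(3*(n^4 + n^3 - 37*n^2 + 47*n + 84)^2)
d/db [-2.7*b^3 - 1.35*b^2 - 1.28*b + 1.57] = -8.1*b^2 - 2.7*b - 1.28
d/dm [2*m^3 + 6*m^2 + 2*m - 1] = 6*m^2 + 12*m + 2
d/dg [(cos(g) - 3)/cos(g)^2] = (cos(g) - 6)*sin(g)/cos(g)^3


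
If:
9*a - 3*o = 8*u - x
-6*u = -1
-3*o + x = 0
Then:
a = 4/27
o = x/3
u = 1/6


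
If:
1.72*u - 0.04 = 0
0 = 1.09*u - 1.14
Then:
No Solution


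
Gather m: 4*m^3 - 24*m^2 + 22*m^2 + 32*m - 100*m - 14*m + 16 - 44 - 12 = 4*m^3 - 2*m^2 - 82*m - 40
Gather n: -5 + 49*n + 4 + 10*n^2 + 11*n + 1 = 10*n^2 + 60*n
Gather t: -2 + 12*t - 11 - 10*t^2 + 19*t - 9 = -10*t^2 + 31*t - 22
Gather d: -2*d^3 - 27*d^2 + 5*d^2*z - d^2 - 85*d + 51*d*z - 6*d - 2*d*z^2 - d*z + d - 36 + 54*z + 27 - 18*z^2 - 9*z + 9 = -2*d^3 + d^2*(5*z - 28) + d*(-2*z^2 + 50*z - 90) - 18*z^2 + 45*z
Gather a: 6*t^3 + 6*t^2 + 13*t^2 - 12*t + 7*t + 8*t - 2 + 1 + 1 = 6*t^3 + 19*t^2 + 3*t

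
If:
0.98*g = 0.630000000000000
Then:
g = 0.64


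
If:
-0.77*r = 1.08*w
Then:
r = -1.4025974025974*w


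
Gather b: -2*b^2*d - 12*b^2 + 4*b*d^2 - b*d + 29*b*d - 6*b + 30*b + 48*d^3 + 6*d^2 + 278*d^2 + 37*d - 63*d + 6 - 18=b^2*(-2*d - 12) + b*(4*d^2 + 28*d + 24) + 48*d^3 + 284*d^2 - 26*d - 12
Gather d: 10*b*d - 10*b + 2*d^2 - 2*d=-10*b + 2*d^2 + d*(10*b - 2)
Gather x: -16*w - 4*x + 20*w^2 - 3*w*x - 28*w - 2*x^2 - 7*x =20*w^2 - 44*w - 2*x^2 + x*(-3*w - 11)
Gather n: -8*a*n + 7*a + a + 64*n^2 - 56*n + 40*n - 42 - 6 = 8*a + 64*n^2 + n*(-8*a - 16) - 48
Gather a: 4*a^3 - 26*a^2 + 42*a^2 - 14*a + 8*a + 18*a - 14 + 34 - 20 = 4*a^3 + 16*a^2 + 12*a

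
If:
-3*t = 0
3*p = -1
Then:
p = -1/3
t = 0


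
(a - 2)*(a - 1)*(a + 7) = a^3 + 4*a^2 - 19*a + 14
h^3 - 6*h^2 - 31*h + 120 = (h - 8)*(h - 3)*(h + 5)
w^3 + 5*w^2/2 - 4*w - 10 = (w - 2)*(w + 2)*(w + 5/2)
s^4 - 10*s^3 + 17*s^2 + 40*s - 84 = (s - 7)*(s - 3)*(s - 2)*(s + 2)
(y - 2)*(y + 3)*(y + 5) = y^3 + 6*y^2 - y - 30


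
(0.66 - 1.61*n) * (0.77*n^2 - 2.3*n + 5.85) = -1.2397*n^3 + 4.2112*n^2 - 10.9365*n + 3.861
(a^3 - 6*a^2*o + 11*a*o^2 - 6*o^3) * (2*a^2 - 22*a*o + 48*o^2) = 2*a^5 - 34*a^4*o + 202*a^3*o^2 - 542*a^2*o^3 + 660*a*o^4 - 288*o^5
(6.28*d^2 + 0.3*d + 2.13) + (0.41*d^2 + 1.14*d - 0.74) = 6.69*d^2 + 1.44*d + 1.39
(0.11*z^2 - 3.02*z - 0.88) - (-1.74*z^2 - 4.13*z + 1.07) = 1.85*z^2 + 1.11*z - 1.95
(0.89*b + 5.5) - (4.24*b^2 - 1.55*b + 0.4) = -4.24*b^2 + 2.44*b + 5.1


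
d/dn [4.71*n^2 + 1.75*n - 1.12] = 9.42*n + 1.75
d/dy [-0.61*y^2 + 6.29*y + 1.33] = 6.29 - 1.22*y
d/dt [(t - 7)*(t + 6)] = 2*t - 1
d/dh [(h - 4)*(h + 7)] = 2*h + 3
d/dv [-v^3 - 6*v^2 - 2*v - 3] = -3*v^2 - 12*v - 2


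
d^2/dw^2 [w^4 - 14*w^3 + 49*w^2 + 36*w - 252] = 12*w^2 - 84*w + 98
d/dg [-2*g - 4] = -2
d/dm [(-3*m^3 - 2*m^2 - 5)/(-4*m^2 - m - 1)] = (12*m^4 + 6*m^3 + 11*m^2 - 36*m - 5)/(16*m^4 + 8*m^3 + 9*m^2 + 2*m + 1)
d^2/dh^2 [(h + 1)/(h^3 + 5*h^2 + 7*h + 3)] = 2*(3*h^2 + 12*h + 13)/(h^6 + 12*h^5 + 57*h^4 + 136*h^3 + 171*h^2 + 108*h + 27)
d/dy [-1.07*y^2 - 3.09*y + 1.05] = -2.14*y - 3.09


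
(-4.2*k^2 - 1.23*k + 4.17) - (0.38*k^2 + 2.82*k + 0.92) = -4.58*k^2 - 4.05*k + 3.25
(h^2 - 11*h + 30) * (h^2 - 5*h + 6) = h^4 - 16*h^3 + 91*h^2 - 216*h + 180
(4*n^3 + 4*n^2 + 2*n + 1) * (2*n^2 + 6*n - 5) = 8*n^5 + 32*n^4 + 8*n^3 - 6*n^2 - 4*n - 5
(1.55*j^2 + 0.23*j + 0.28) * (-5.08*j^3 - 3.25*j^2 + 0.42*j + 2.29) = -7.874*j^5 - 6.2059*j^4 - 1.5189*j^3 + 2.7361*j^2 + 0.6443*j + 0.6412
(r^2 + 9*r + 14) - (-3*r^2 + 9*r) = 4*r^2 + 14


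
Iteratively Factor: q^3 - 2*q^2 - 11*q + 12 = (q - 1)*(q^2 - q - 12) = (q - 1)*(q + 3)*(q - 4)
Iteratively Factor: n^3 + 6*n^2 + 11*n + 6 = (n + 1)*(n^2 + 5*n + 6) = (n + 1)*(n + 3)*(n + 2)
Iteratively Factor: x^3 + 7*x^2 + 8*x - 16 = (x + 4)*(x^2 + 3*x - 4) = (x + 4)^2*(x - 1)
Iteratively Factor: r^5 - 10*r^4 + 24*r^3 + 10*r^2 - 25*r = (r)*(r^4 - 10*r^3 + 24*r^2 + 10*r - 25) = r*(r - 1)*(r^3 - 9*r^2 + 15*r + 25) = r*(r - 5)*(r - 1)*(r^2 - 4*r - 5) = r*(r - 5)^2*(r - 1)*(r + 1)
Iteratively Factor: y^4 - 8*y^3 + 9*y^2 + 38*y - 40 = (y - 4)*(y^3 - 4*y^2 - 7*y + 10) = (y - 5)*(y - 4)*(y^2 + y - 2) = (y - 5)*(y - 4)*(y + 2)*(y - 1)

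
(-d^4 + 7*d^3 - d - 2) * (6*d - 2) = -6*d^5 + 44*d^4 - 14*d^3 - 6*d^2 - 10*d + 4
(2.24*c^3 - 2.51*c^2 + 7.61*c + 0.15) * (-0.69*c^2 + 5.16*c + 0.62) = -1.5456*c^5 + 13.2903*c^4 - 16.8137*c^3 + 37.6079*c^2 + 5.4922*c + 0.093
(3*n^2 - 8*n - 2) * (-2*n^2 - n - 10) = -6*n^4 + 13*n^3 - 18*n^2 + 82*n + 20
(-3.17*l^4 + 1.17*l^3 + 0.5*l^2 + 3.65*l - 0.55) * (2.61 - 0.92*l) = 2.9164*l^5 - 9.3501*l^4 + 2.5937*l^3 - 2.053*l^2 + 10.0325*l - 1.4355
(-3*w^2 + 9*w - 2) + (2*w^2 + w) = -w^2 + 10*w - 2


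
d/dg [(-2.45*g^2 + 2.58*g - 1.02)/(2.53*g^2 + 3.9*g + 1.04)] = (-16.0824*g^2 + 0.065199999999999*g + 6.6612)/(6.4009*g^4 + 19.734*g^3 + 20.4724*g^2 + 8.112*g + 1.0816)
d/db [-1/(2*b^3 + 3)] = 6*b^2/(2*b^3 + 3)^2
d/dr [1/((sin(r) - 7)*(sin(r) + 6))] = (-sin(2*r) + cos(r))/((sin(r) - 7)^2*(sin(r) + 6)^2)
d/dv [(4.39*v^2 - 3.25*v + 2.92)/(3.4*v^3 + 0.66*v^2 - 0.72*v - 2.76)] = (-14.926*v^4 + 22.1*v^3 - 30.7998*v^2 - 28.0872*v + 11.0724)/(11.56*v^6 + 4.488*v^5 - 4.4604*v^4 - 19.7184*v^3 - 3.1248*v^2 + 3.9744*v + 7.6176)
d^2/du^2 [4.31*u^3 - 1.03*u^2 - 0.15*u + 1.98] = 25.86*u - 2.06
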